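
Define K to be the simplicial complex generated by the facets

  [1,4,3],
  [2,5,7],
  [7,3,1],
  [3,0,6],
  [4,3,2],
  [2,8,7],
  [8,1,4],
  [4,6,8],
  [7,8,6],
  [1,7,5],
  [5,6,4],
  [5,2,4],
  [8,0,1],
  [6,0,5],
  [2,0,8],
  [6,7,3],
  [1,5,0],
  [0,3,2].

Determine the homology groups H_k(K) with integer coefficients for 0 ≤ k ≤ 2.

H_0 ≅ Z,  H_1 ≅ Z^2,  H_2 ≅ Z.

Order the vertices as 0 < 1 < 2 < 3 < 4 < 5 < 6 < 7 < 8. Listing each simplex with vertices in this order, K has dimension 2 with simplices:

  0-simplices (9): [0], [1], [2], [3], [4], [5], [6], [7], [8]
  1-simplices (27): (27 of them)
  2-simplices (18): [0,1,5], [0,1,8], [0,2,3], [0,2,8], [0,3,6], [0,5,6], [1,3,4], [1,3,7], [1,4,8], [1,5,7], [2,3,4], [2,4,5], [2,5,7], [2,7,8], [3,6,7], [4,5,6], [4,6,8], [6,7,8]

giving chain groups C_0 ≅ Z^9, C_1 ≅ Z^27, C_2 ≅ Z^18.

Boundary ∂_1: C_1 → C_0 is given by ∂[p,q] = [q] − [p]. For instance
  ∂[0,5] = [5] − [0].
The 9×27 boundary matrix has rank 8 and Smith normal form diag(1,1,1,1,1,1,1,1).

Boundary ∂_2: C_2 → C_1 acts by ∂[p,q,r] = [q,r] − [p,r] + [p,q]. For instance
  ∂[0,3,6] = [3,6] − [0,6] + [0,3],
  ∂[0,1,5] = [1,5] − [0,5] + [0,1].
This gives a 27×18 integer matrix of rank 17; reducing to Smith normal form yields diagonal entries (1,1,1,1,1,1,1,1,1,1,1,1,1,1,1,1,1).

Now H_k = ker ∂_k / im ∂_{k+1}, so:

  H_0: rank C_0 − rank ∂_1 = 9 − 8 = 1, and the invariant factors of ∂_1 are all 1, so H_0 = Z.
  H_1: rank ker ∂_1 − rank ∂_2 = (27 − 8) − 17 = 2, and the invariant factors of ∂_2 are all 1, so H_1 = Z^2.
  H_2: rank ker ∂_2 − rank ∂_3 = (18 − 17) − 0 = 1, and there is no ∂_3, so H_2 = Z.

As a check, the Euler characteristic is 9 − 27 + 18 = 0, which agrees with 1 − 2 + 1 = 0.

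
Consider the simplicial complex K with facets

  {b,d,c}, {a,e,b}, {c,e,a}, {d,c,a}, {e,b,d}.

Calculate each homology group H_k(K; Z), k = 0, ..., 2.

H_0 ≅ Z,  H_1 ≅ Z,  H_2 = 0.

Order the vertices as a < b < c < d < e. Listing each simplex with vertices in this order, K has dimension 2 with simplices:

  0-simplices (5): a, b, c, d, e
  1-simplices (10): ab, ac, ad, ae, bc, bd, be, cd, ce, de
  2-simplices (5): abe, acd, ace, bcd, bde

Hence C_0 ≅ Z^5, C_1 ≅ Z^10, C_2 ≅ Z^5.

Boundary ∂_1: C_1 → C_0 is given by ∂[p,q] = [q] − [p]. For instance
  ∂de = e − d.
As a 5×10 matrix over Z this has rank 4, with invariant factors (1,1,1,1).

The boundary map ∂_2: C_2 → C_1 acts by ∂[p,q,r] = [q,r] − [p,r] + [p,q]. For instance
  ∂abe = be − ae + ab,
  ∂bcd = cd − bd + bc.
The resulting 10×5 matrix has rank 5, and its Smith normal form has invariant factors (1,1,1,1,1).

Now H_k = ker ∂_k / im ∂_{k+1}, so:

  H_0: rank C_0 − rank ∂_1 = 5 − 4 = 1, and the invariant factors of ∂_1 are all 1, so H_0 = Z.
  H_1: rank ker ∂_1 − rank ∂_2 = (10 − 4) − 5 = 1, and the invariant factors of ∂_2 are all 1, so H_1 = Z.
  H_2: rank ker ∂_2 − rank ∂_3 = (5 − 5) − 0 = 0, and there is no ∂_3, so H_2 = 0.

As a check, the Euler characteristic is 5 − 10 + 5 = 0, which agrees with 1 − 1 + 0 = 0.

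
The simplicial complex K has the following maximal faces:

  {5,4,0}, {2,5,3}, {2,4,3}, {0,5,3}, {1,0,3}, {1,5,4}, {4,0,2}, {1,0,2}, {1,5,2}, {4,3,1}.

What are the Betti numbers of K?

Fix the vertex order 0 < 1 < 2 < 3 < 4 < 5 and write every simplex with vertices in increasing order. Then dim K = 2 and the simplices of K are:

  0-simplices (6): [0], [1], [2], [3], [4], [5]
  1-simplices (15): [0,1], [0,2], [0,3], [0,4], [0,5], [1,2], [1,3], [1,4], [1,5], [2,3], [2,4], [2,5], [3,4], [3,5], [4,5]
  2-simplices (10): [0,1,2], [0,1,3], [0,2,4], [0,3,5], [0,4,5], [1,2,5], [1,3,4], [1,4,5], [2,3,4], [2,3,5]

giving chain groups C_0 ≅ Z^6, C_1 ≅ Z^15, C_2 ≅ Z^10.

Boundary ∂_1: C_1 → C_0 is given by ∂[p,q] = [q] − [p]. For instance
  ∂[2,4] = [4] − [2].
As a 6×15 matrix over Z this has rank 5, with invariant factors (1,1,1,1,1).

The boundary map ∂_2: C_2 → C_1 sends each 2-simplex [p,q,r] to [q,r] − [p,r] + [p,q]. For instance
  ∂[0,4,5] = [4,5] − [0,5] + [0,4],
  ∂[2,3,4] = [3,4] − [2,4] + [2,3].
The 15×10 boundary matrix has rank 10 and Smith normal form diag(1,1,1,1,1,1,1,1,1,2).

Reading off H_k = ker ∂_k / im ∂_{k+1}:

  H_0: rank C_0 − rank ∂_1 = 6 − 5 = 1, and the invariant factors of ∂_1 are all 1, so H_0 = Z.
  H_1: rank ker ∂_1 − rank ∂_2 = (15 − 5) − 10 = 0, and ∂_2 has invariant factor 2 > 1, so H_1 = Z/2Z.
  H_2: rank ker ∂_2 − rank ∂_3 = (10 − 10) − 0 = 0, and there is no ∂_3, so H_2 = 0.

(K is a triangulation of the real projective plane RP^2.)

Hence the Betti numbers are b_0 = 1, b_1 = 0, b_2 = 0.

b_0 = 1, b_1 = 0, b_2 = 0.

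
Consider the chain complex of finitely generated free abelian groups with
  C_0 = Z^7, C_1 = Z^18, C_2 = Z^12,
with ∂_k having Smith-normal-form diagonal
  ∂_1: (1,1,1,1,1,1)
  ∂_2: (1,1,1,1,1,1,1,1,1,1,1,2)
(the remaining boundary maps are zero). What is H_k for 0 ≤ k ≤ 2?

H_0 = Z,  H_1 = Z/2,  H_2 = 0.

H_0: b_0 = 7 − 0 − 6 = 1; torsion from ∂_1 factors > 1: none. So H_0 = Z.
H_1: b_1 = 18 − 6 − 12 = 0; torsion from ∂_2 factors > 1: [2]. So H_1 = Z/2.
H_2: b_2 = 12 − 12 − 0 = 0; torsion from ∂_3 factors > 1: none. So H_2 = 0.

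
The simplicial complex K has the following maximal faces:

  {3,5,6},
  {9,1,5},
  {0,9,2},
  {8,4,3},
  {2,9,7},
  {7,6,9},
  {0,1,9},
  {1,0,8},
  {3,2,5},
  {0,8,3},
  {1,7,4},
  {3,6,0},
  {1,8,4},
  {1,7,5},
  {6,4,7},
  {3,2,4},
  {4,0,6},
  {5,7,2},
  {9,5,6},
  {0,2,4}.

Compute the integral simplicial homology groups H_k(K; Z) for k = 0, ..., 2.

Take the total order 0 < 1 < 2 < 3 < 4 < 5 < 6 < 7 < 8 < 9 on the vertex set. Then K (dimension 2) consists of the simplices:

  0-simplices (10): [0], [1], [2], [3], [4], [5], [6], [7], [8], [9]
  1-simplices (30): (30 of them)
  2-simplices (20): (20 of them)

so the chain groups are C_0 ≅ Z^10, C_1 ≅ Z^30, C_2 ≅ Z^20.

The boundary map ∂_1: C_1 → C_0 is given by ∂[p,q] = [q] − [p].
The resulting 10×30 matrix has rank 9, and its Smith normal form has invariant factors (1,1,1,1,1,1,1,1,1).

Boundary ∂_2: C_2 → C_1 acts by ∂[p,q,r] = [q,r] − [p,r] + [p,q]. For instance
  ∂[1,5,7] = [5,7] − [1,7] + [1,5],
  ∂[0,3,6] = [3,6] − [0,6] + [0,3].
The 30×20 boundary matrix has rank 20 and Smith normal form diag(1,1,1,1,1,1,1,1,1,1,1,1,1,1,1,1,1,1,1,2).

From H_k ≅ ker(∂_k) / im(∂_{k+1}) we obtain:

  H_0: rank C_0 − rank ∂_1 = 10 − 9 = 1, and the invariant factors of ∂_1 are all 1, so H_0 ≅ Z.
  H_1: rank ker ∂_1 − rank ∂_2 = (30 − 9) − 20 = 1, and ∂_2 has invariant factor 2 > 1, so H_1 ≅ Z ⊕ Z/2Z.
  H_2: rank ker ∂_2 − rank ∂_3 = (20 − 20) − 0 = 0, and there is no ∂_3, so H_2 ≅ 0.

(K is a triangulation of the Klein bottle.)

H_0 ≅ Z,  H_1 ≅ Z ⊕ Z/2Z,  H_2 = 0.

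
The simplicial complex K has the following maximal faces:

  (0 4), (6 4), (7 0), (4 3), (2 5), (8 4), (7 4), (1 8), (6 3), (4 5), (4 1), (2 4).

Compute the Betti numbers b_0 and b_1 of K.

We work with the vertex ordering 0 < 1 < 2 < 3 < 4 < 5 < 6 < 7 < 8. The simplices of K, each written with vertices in increasing order, are:

  0-simplices (9): [0], [1], [2], [3], [4], [5], [6], [7], [8]
  1-simplices (12): [0,4], [0,7], [1,4], [1,8], [2,4], [2,5], [3,4], [3,6], [4,5], [4,6], [4,7], [4,8]

so the chain groups are C_0 ≅ Z^9, C_1 ≅ Z^12.

∂_1: C_1 → C_0 is given by ∂[p,q] = [q] − [p].
This gives a 9×12 integer matrix of rank 8; reducing to Smith normal form yields diagonal entries (1,1,1,1,1,1,1,1).

From H_k ≅ ker(∂_k) / im(∂_{k+1}) we obtain:

  H_0: rank C_0 − rank ∂_1 = 9 − 8 = 1, and the invariant factors of ∂_1 are all 1, so H_0 ≅ Z.
  H_1: rank ker ∂_1 − rank ∂_2 = (12 − 8) − 0 = 4, and there is no ∂_2, so H_1 ≅ Z^4.

(K is a triangulation of a wedge of 4 circles.)

Hence the Betti numbers are b_0 = 1, b_1 = 4.

b_0 = 1, b_1 = 4.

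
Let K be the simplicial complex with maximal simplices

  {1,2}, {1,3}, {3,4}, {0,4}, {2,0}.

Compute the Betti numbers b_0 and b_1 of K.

Fix the vertex order 0 < 1 < 2 < 3 < 4 and write every simplex with vertices in increasing order. Then dim K = 1 and the simplices of K are:

  0-simplices (5): [0], [1], [2], [3], [4]
  1-simplices (5): [0,2], [0,4], [1,2], [1,3], [3,4]

so the chain groups are C_0 ≅ Z^5, C_1 ≅ Z^5.

Boundary ∂_1: C_1 → C_0 maps an edge to its endpoints' difference, ∂[p,q] = q − p.
The resulting 5×5 matrix has rank 4, and its Smith normal form has invariant factors (1,1,1,1).

Reading off H_k = ker ∂_k / im ∂_{k+1}:

  H_0: rank C_0 − rank ∂_1 = 5 − 4 = 1, and the invariant factors of ∂_1 are all 1, so H_0 = Z.
  H_1: rank ker ∂_1 − rank ∂_2 = (5 − 4) − 0 = 1, and there is no ∂_2, so H_1 = Z.

Hence the Betti numbers are b_0 = 1, b_1 = 1.

b_0 = 1, b_1 = 1.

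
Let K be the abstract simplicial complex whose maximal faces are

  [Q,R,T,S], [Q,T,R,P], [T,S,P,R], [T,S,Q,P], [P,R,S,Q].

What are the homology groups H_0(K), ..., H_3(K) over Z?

H_0 ≅ Z,  H_1 = 0,  H_2 = 0,  H_3 ≅ Z.

We work with the vertex ordering P < Q < R < S < T. The simplices of K, each written with vertices in increasing order, are:

  0-simplices (5): P, Q, R, S, T
  1-simplices (10): PQ, PR, PS, PT, QR, QS, QT, RS, RT, ST
  2-simplices (10): PQR, PQS, PQT, PRS, PRT, PST, QRS, QRT, QST, RST
  3-simplices (5): PQRS, PQRT, PQST, PRST, QRST

so the chain groups are C_0 ≅ Z^5, C_1 ≅ Z^10, C_2 ≅ Z^10, C_3 ≅ Z^5.

Boundary ∂_1: C_1 → C_0 maps an edge to its endpoints' difference, ∂[p,q] = q − p.
The resulting 5×10 matrix has rank 4, and its Smith normal form has invariant factors (1,1,1,1).

∂_2: C_2 → C_1 sends each 2-simplex [p,q,r] to [q,r] − [p,r] + [p,q]. For instance
  ∂PRT = RT − PT + PR,
  ∂QRS = RS − QS + QR.
This gives a 10×10 integer matrix of rank 6; reducing to Smith normal form yields diagonal entries (1,1,1,1,1,1).

∂_3: C_3 → C_2 sends each 3-simplex σ to the alternating sum Σ_i (−1)^i (σ with its i-th vertex removed). For instance
  ∂PRST = RST − PST + PRT − PRS,
  ∂PQST = QST − PST + PQT − PQS.
The resulting 10×5 matrix has rank 4, and its Smith normal form has invariant factors (1,1,1,1).

From H_k ≅ ker(∂_k) / im(∂_{k+1}) we obtain:

  H_0: rank C_0 − rank ∂_1 = 5 − 4 = 1, and the invariant factors of ∂_1 are all 1, so H_0 ≅ Z.
  H_1: rank ker ∂_1 − rank ∂_2 = (10 − 4) − 6 = 0, and the invariant factors of ∂_2 are all 1, so H_1 ≅ 0.
  H_2: rank ker ∂_2 − rank ∂_3 = (10 − 6) − 4 = 0, and the invariant factors of ∂_3 are all 1, so H_2 ≅ 0.
  H_3: rank ker ∂_3 − rank ∂_4 = (5 − 4) − 0 = 1, and there is no ∂_4, so H_3 ≅ Z.

(K is a triangulation of the 3-sphere S^3.)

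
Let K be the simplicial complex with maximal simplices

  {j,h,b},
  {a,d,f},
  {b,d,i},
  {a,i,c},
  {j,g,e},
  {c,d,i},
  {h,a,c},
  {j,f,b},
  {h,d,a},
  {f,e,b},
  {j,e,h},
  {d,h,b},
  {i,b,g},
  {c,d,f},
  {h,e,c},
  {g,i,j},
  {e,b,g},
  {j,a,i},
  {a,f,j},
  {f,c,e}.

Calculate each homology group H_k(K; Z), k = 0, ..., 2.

We work with the vertex ordering a < b < c < d < e < f < g < h < i < j. The simplices of K, each written with vertices in increasing order, are:

  0-simplices (10): a, b, c, d, e, f, g, h, i, j
  1-simplices (30): ac, ad, af, ah, ai, aj, bd, be, bf, bg, bh, bi, bj, cd, ce, cf, ch, ci, df, dh, di, ef, eg, eh, ej, fj, gi, gj, hj, ij
  2-simplices (20): ach, aci, adf, adh, afj, aij, bdh, bdi, bef, beg, bfj, bgi, bhj, cdf, cdi, cef, ceh, egj, ehj, gij

giving chain groups C_0 ≅ Z^10, C_1 ≅ Z^30, C_2 ≅ Z^20.

∂_1: C_1 → C_0 is given by ∂[p,q] = [q] − [p]. For instance
  ∂ci = i − c.
As a 10×30 matrix over Z this has rank 9, with invariant factors (1,1,1,1,1,1,1,1,1).

∂_2: C_2 → C_1 sends each 2-simplex [p,q,r] to [q,r] − [p,r] + [p,q]. For instance
  ∂afj = fj − aj + af,
  ∂ach = ch − ah + ac.
The 30×20 boundary matrix has rank 20 and Smith normal form diag(1,1,1,1,1,1,1,1,1,1,1,1,1,1,1,1,1,1,1,2).

From H_k ≅ ker(∂_k) / im(∂_{k+1}) we obtain:

  H_0: rank C_0 − rank ∂_1 = 10 − 9 = 1, and the invariant factors of ∂_1 are all 1, so H_0 ≅ Z.
  H_1: rank ker ∂_1 − rank ∂_2 = (30 − 9) − 20 = 1, and ∂_2 has invariant factor 2 > 1, so H_1 ≅ Z ⊕ Z_2.
  H_2: rank ker ∂_2 − rank ∂_3 = (20 − 20) − 0 = 0, and there is no ∂_3, so H_2 ≅ 0.

(K is a triangulation of the Klein bottle.)

H_0 ≅ Z,  H_1 ≅ Z ⊕ Z_2,  H_2 = 0.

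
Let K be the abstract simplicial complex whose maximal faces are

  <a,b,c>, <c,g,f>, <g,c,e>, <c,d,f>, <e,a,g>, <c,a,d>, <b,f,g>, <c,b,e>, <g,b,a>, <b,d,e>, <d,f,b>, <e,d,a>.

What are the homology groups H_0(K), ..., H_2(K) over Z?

H_0 ≅ Z,  H_1 ≅ Z_2,  H_2 = 0.

We work with the vertex ordering a < b < c < d < e < f < g. The simplices of K, each written with vertices in increasing order, are:

  0-simplices (7): a, b, c, d, e, f, g
  1-simplices (18): ab, ac, ad, ae, ag, bc, bd, be, bf, bg, cd, ce, cf, cg, de, df, eg, fg
  2-simplices (12): abc, abg, acd, ade, aeg, bce, bde, bdf, bfg, cdf, ceg, cfg

so the chain groups are C_0 ≅ Z^7, C_1 ≅ Z^18, C_2 ≅ Z^12.

∂_1: C_1 → C_0 sends each edge [p,q] (with p < q) to q − p.
The 7×18 boundary matrix has rank 6 and Smith normal form diag(1,1,1,1,1,1).

∂_2: C_2 → C_1 maps a triangle to the signed sum of its edges. For instance
  ∂bdf = df − bf + bd,
  ∂acd = cd − ad + ac.
As a 18×12 matrix over Z this has rank 12, with invariant factors (1,1,1,1,1,1,1,1,1,1,1,2).

From H_k ≅ ker(∂_k) / im(∂_{k+1}) we obtain:

  H_0: rank C_0 − rank ∂_1 = 7 − 6 = 1, and the invariant factors of ∂_1 are all 1, so H_0 = Z.
  H_1: rank ker ∂_1 − rank ∂_2 = (18 − 6) − 12 = 0, and ∂_2 has invariant factor 2 > 1, so H_1 = Z_2.
  H_2: rank ker ∂_2 − rank ∂_3 = (12 − 12) − 0 = 0, and there is no ∂_3, so H_2 = 0.

As a check, the Euler characteristic is 7 − 18 + 12 = 1, which agrees with 1 − 0 + 0 = 1.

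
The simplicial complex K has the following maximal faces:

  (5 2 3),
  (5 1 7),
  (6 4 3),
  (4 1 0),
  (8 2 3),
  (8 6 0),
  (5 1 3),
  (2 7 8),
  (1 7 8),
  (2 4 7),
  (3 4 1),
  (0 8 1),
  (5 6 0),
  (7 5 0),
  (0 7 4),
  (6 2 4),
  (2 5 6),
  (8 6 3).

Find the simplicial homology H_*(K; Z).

H_0 = Z,  H_1 = Z ⊕ Z/2,  H_2 = 0.

Order the vertices as 0 < 1 < 2 < 3 < 4 < 5 < 6 < 7 < 8. Listing each simplex with vertices in this order, K has dimension 2 with simplices:

  0-simplices (9): [0], [1], [2], [3], [4], [5], [6], [7], [8]
  1-simplices (27): (27 of them)
  2-simplices (18): [0,1,4], [0,1,8], [0,4,7], [0,5,6], [0,5,7], [0,6,8], [1,3,4], [1,3,5], [1,5,7], [1,7,8], [2,3,5], [2,3,8], [2,4,6], [2,4,7], [2,5,6], [2,7,8], [3,4,6], [3,6,8]

Hence C_0 ≅ Z^9, C_1 ≅ Z^27, C_2 ≅ Z^18.

The boundary map ∂_1: C_1 → C_0 sends each edge [p,q] (with p < q) to q − p. For instance
  ∂[0,8] = [8] − [0].
This gives a 9×27 integer matrix of rank 8; reducing to Smith normal form yields diagonal entries (1,1,1,1,1,1,1,1).

The boundary map ∂_2: C_2 → C_1 maps a triangle to the signed sum of its edges. For instance
  ∂[3,4,6] = [4,6] − [3,6] + [3,4],
  ∂[2,4,6] = [4,6] − [2,6] + [2,4].
The 27×18 boundary matrix has rank 18 and Smith normal form diag(1,1,1,1,1,1,1,1,1,1,1,1,1,1,1,1,1,2).

Reading off H_k = ker ∂_k / im ∂_{k+1}:

  H_0: rank C_0 − rank ∂_1 = 9 − 8 = 1, and the invariant factors of ∂_1 are all 1, so H_0 ≅ Z.
  H_1: rank ker ∂_1 − rank ∂_2 = (27 − 8) − 18 = 1, and ∂_2 has invariant factor 2 > 1, so H_1 ≅ Z ⊕ Z/2.
  H_2: rank ker ∂_2 − rank ∂_3 = (18 − 18) − 0 = 0, and there is no ∂_3, so H_2 ≅ 0.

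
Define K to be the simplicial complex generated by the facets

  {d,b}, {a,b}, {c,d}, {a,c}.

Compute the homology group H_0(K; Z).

K has 4 vertices, 4 edges.
rank ∂_0 = 0, rank ∂_1 = 3 ⇒ b_0 = 4 − 0 − 3 = 1; all invariant factors of ∂_1 are 1 so no torsion. So H_0 ≅ Z.

H_0 = Z.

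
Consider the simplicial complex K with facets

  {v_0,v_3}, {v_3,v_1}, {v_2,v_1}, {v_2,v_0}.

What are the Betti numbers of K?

b_0 = 1, b_1 = 1.

Order the vertices as v_0 < v_1 < v_2 < v_3. Listing each simplex with vertices in this order, K has dimension 1 with simplices:

  0-simplices (4): [v_0], [v_1], [v_2], [v_3]
  1-simplices (4): [v_0,v_2], [v_0,v_3], [v_1,v_2], [v_1,v_3]

so the chain groups are C_0 ≅ Z^4, C_1 ≅ Z^4.

The boundary map ∂_1: C_1 → C_0 sends each edge [p,q] (with p < q) to q − p.
This gives a 4×4 integer matrix of rank 3; reducing to Smith normal form yields diagonal entries (1,1,1).

Reading off H_k = ker ∂_k / im ∂_{k+1}:

  H_0: rank C_0 − rank ∂_1 = 4 − 3 = 1, and the invariant factors of ∂_1 are all 1, so H_0 ≅ Z.
  H_1: rank ker ∂_1 − rank ∂_2 = (4 − 3) − 0 = 1, and there is no ∂_2, so H_1 ≅ Z.

As a check, the Euler characteristic is 4 − 4 = 0, which agrees with 1 − 1 = 0.
(K is a triangulation of the circle S^1.)

Hence the Betti numbers are b_0 = 1, b_1 = 1.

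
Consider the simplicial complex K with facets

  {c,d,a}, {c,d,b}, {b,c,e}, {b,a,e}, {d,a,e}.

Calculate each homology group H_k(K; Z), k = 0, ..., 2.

H_0 ≅ Z,  H_1 ≅ Z,  H_2 = 0.

Take the total order a < b < c < d < e on the vertex set. Then K (dimension 2) consists of the simplices:

  0-simplices (5): a, b, c, d, e
  1-simplices (10): ab, ac, ad, ae, bc, bd, be, cd, ce, de
  2-simplices (5): abe, acd, ade, bcd, bce

Hence C_0 ≅ Z^5, C_1 ≅ Z^10, C_2 ≅ Z^5.

∂_1: C_1 → C_0 sends each edge [p,q] (with p < q) to q − p. For instance
  ∂cd = d − c.
As a 5×10 matrix over Z this has rank 4, with invariant factors (1,1,1,1).

The boundary map ∂_2: C_2 → C_1 sends each 2-simplex [p,q,r] to [q,r] − [p,r] + [p,q]. For instance
  ∂bcd = cd − bd + bc,
  ∂abe = be − ae + ab.
The resulting 10×5 matrix has rank 5, and its Smith normal form has invariant factors (1,1,1,1,1).

Now H_k = ker ∂_k / im ∂_{k+1}, so:

  H_0: rank C_0 − rank ∂_1 = 5 − 4 = 1, and the invariant factors of ∂_1 are all 1, so H_0 = Z.
  H_1: rank ker ∂_1 − rank ∂_2 = (10 − 4) − 5 = 1, and the invariant factors of ∂_2 are all 1, so H_1 = Z.
  H_2: rank ker ∂_2 − rank ∂_3 = (5 − 5) − 0 = 0, and there is no ∂_3, so H_2 = 0.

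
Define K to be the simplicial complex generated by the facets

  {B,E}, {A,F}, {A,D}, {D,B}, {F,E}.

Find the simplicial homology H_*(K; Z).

Take the total order A < B < D < E < F on the vertex set. Then K (dimension 1) consists of the simplices:

  0-simplices (5): A, B, D, E, F
  1-simplices (5): AD, AF, BD, BE, EF

Hence C_0 ≅ Z^5, C_1 ≅ Z^5.

Boundary ∂_1: C_1 → C_0 sends each edge [p,q] (with p < q) to q − p.
The 5×5 boundary matrix has rank 4 and Smith normal form diag(1,1,1,1).

Reading off H_k = ker ∂_k / im ∂_{k+1}:

  H_0: rank C_0 − rank ∂_1 = 5 − 4 = 1, and the invariant factors of ∂_1 are all 1, so H_0 ≅ Z.
  H_1: rank ker ∂_1 − rank ∂_2 = (5 − 4) − 0 = 1, and there is no ∂_2, so H_1 ≅ Z.

As a check, the Euler characteristic is 5 − 5 = 0, which agrees with 1 − 1 = 0.

H_0 ≅ Z,  H_1 ≅ Z.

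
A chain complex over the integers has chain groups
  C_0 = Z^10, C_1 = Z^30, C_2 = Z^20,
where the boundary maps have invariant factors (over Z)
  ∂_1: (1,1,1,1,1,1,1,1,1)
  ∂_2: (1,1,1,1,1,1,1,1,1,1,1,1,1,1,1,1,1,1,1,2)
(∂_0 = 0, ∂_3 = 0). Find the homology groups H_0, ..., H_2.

H_0: b_0 = 10 − 0 − 9 = 1; torsion from ∂_1 factors > 1: none. So H_0 ≅ Z.
H_1: b_1 = 30 − 9 − 20 = 1; torsion from ∂_2 factors > 1: [2]. So H_1 ≅ Z ⊕ Z/2Z.
H_2: b_2 = 20 − 20 − 0 = 0; torsion from ∂_3 factors > 1: none. So H_2 ≅ 0.

H_0 ≅ Z,  H_1 ≅ Z ⊕ Z/2Z,  H_2 = 0.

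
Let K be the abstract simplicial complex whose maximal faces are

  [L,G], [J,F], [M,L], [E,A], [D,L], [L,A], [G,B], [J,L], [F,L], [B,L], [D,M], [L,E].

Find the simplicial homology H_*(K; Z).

H_0 = Z,  H_1 = Z^4.

We work with the vertex ordering A < B < D < E < F < G < J < L < M. The simplices of K, each written with vertices in increasing order, are:

  0-simplices (9): A, B, D, E, F, G, J, L, M
  1-simplices (12): AE, AL, BG, BL, DL, DM, EL, FJ, FL, GL, JL, LM

Hence C_0 ≅ Z^9, C_1 ≅ Z^12.

The boundary map ∂_1: C_1 → C_0 sends each edge [p,q] (with p < q) to q − p. For instance
  ∂DL = L − D.
As a 9×12 matrix over Z this has rank 8, with invariant factors (1,1,1,1,1,1,1,1).

From H_k ≅ ker(∂_k) / im(∂_{k+1}) we obtain:

  H_0: rank C_0 − rank ∂_1 = 9 − 8 = 1, and the invariant factors of ∂_1 are all 1, so H_0 = Z.
  H_1: rank ker ∂_1 − rank ∂_2 = (12 − 8) − 0 = 4, and there is no ∂_2, so H_1 = Z^4.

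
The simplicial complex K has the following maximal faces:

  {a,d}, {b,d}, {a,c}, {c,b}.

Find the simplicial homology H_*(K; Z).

Take the total order a < b < c < d on the vertex set. Then K (dimension 1) consists of the simplices:

  0-simplices (4): a, b, c, d
  1-simplices (4): ac, ad, bc, bd

Hence C_0 ≅ Z^4, C_1 ≅ Z^4.

∂_1: C_1 → C_0 sends each edge [p,q] (with p < q) to q − p.
This gives a 4×4 integer matrix of rank 3; reducing to Smith normal form yields diagonal entries (1,1,1).

Computing H_k = (kernel of ∂_k) / (image of ∂_{k+1}):

  H_0: rank C_0 − rank ∂_1 = 4 − 3 = 1, and the invariant factors of ∂_1 are all 1, so H_0 ≅ Z.
  H_1: rank ker ∂_1 − rank ∂_2 = (4 − 3) − 0 = 1, and there is no ∂_2, so H_1 ≅ Z.

(K is a triangulation of the circle S^1.)

H_0 = Z,  H_1 = Z.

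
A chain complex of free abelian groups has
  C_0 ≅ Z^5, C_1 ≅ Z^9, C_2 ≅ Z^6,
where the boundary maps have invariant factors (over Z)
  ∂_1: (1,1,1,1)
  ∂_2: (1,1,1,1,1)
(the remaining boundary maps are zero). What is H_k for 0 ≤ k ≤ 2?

H_0 ≅ Z,  H_1 = 0,  H_2 ≅ Z.

H_0: b_0 = 5 − 0 − 4 = 1; torsion from ∂_1 factors > 1: none. So H_0 ≅ Z.
H_1: b_1 = 9 − 4 − 5 = 0; torsion from ∂_2 factors > 1: none. So H_1 ≅ 0.
H_2: b_2 = 6 − 5 − 0 = 1; torsion from ∂_3 factors > 1: none. So H_2 ≅ Z.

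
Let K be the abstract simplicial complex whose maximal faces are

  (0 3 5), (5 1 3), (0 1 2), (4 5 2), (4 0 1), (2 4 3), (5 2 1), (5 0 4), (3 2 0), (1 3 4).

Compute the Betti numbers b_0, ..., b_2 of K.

b_0 = 1, b_1 = 0, b_2 = 0.

K has 6 vertices, 15 edges, 10 triangles.
rank ∂_0 = 0, rank ∂_1 = 5 ⇒ b_0 = 6 − 0 − 5 = 1; all invariant factors of ∂_1 are 1 so no torsion. So H_0 ≅ Z.
rank ∂_1 = 5, rank ∂_2 = 10 ⇒ b_1 = 15 − 5 − 10 = 0; ∂_2 has invariant factor(s) [2] giving torsion. So H_1 ≅ Z/2.
rank ∂_2 = 10, rank ∂_3 = 0 ⇒ b_2 = 10 − 10 − 0 = 0. So H_2 ≅ 0.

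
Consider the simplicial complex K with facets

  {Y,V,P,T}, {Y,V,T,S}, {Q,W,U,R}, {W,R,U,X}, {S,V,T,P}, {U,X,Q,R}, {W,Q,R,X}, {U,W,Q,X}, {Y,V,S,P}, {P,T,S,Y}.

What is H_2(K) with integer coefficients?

H_2 = 0.

Order the vertices as P < Q < R < S < T < U < V < W < X < Y. Listing each simplex with vertices in this order, K has dimension 3 with simplices:

  0-simplices (10): P, Q, R, S, T, U, V, W, X, Y
  1-simplices (20): PS, PT, PV, PY, QR, QU, QW, QX, RU, RW, RX, ST, SV, SY, TV, TY, UW, UX, VY, WX
  2-simplices (20): PST, PSV, PSY, PTV, PTY, PVY, QRU, QRW, QRX, QUW, QUX, QWX, RUW, RUX, RWX, STV, STY, SVY, TVY, UWX
  3-simplices (10): PSTV, PSTY, PSVY, PTVY, QRUW, QRUX, QRWX, QUWX, RUWX, STVY

Hence C_0 ≅ Z^10, C_1 ≅ Z^20, C_2 ≅ Z^20, C_3 ≅ Z^10.

∂_1: C_1 → C_0 sends each edge [p,q] (with p < q) to q − p. For instance
  ∂SY = Y − S.
The resulting 10×20 matrix has rank 8, and its Smith normal form has invariant factors (1,1,1,1,1,1,1,1).

∂_2: C_2 → C_1 acts by ∂[p,q,r] = [q,r] − [p,r] + [p,q]. For instance
  ∂STV = TV − SV + ST,
  ∂RWX = WX − RX + RW.
As a 20×20 matrix over Z this has rank 12, with invariant factors (1,1,1,1,1,1,1,1,1,1,1,1).

The boundary map ∂_3: C_3 → C_2 sends each 3-simplex σ to the alternating sum Σ_i (−1)^i (σ with its i-th vertex removed). For instance
  ∂QRUW = RUW − QUW + QRW − QRU,
  ∂QRWX = RWX − QWX + QRX − QRW.
The resulting 20×10 matrix has rank 8, and its Smith normal form has invariant factors (1,1,1,1,1,1,1,1).

Reading off H_k = ker ∂_k / im ∂_{k+1}:

  H_2: rank ker ∂_2 − rank ∂_3 = (20 − 12) − 8 = 0, and the invariant factors of ∂_3 are all 1, so H_2 ≅ 0.

(K is a triangulation of the disjoint union of the 3-sphere S^3 and the 3-sphere S^3.)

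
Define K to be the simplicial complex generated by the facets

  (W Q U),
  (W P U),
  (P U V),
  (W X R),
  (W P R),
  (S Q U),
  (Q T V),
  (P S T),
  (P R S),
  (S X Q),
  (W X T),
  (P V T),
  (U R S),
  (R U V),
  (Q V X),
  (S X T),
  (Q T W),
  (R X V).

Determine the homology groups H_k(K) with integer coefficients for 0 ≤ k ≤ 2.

H_0 ≅ Z,  H_1 ≅ Z ⊕ Z/2,  H_2 = 0.

K has 9 vertices, 27 edges, 18 triangles.
rank ∂_0 = 0, rank ∂_1 = 8 ⇒ b_0 = 9 − 0 − 8 = 1; all invariant factors of ∂_1 are 1 so no torsion. So H_0 ≅ Z.
rank ∂_1 = 8, rank ∂_2 = 18 ⇒ b_1 = 27 − 8 − 18 = 1; ∂_2 has invariant factor(s) [2] giving torsion. So H_1 ≅ Z ⊕ Z/2.
rank ∂_2 = 18, rank ∂_3 = 0 ⇒ b_2 = 18 − 18 − 0 = 0. So H_2 ≅ 0.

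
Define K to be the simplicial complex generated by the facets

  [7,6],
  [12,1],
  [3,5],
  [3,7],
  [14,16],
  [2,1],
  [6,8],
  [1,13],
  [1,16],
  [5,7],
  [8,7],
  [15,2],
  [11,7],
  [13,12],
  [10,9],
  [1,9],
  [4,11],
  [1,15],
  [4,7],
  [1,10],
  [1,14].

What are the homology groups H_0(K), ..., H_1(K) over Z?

H_0 ≅ Z^2,  H_1 ≅ Z^7.

K has 16 vertices, 21 edges.
rank ∂_0 = 0, rank ∂_1 = 14 ⇒ b_0 = 16 − 0 − 14 = 2; all invariant factors of ∂_1 are 1 so no torsion. So H_0 = Z^2.
rank ∂_1 = 14, rank ∂_2 = 0 ⇒ b_1 = 21 − 14 − 0 = 7. So H_1 = Z^7.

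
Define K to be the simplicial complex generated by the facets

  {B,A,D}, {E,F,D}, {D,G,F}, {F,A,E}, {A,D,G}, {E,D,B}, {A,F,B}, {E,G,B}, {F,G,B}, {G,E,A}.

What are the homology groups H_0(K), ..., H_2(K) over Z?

H_0 = Z,  H_1 = Z/2Z,  H_2 = 0.

Order the vertices as A < B < D < E < F < G. Listing each simplex with vertices in this order, K has dimension 2 with simplices:

  0-simplices (6): A, B, D, E, F, G
  1-simplices (15): AB, AD, AE, AF, AG, BD, BE, BF, BG, DE, DF, DG, EF, EG, FG
  2-simplices (10): ABD, ABF, ADG, AEF, AEG, BDE, BEG, BFG, DEF, DFG

Hence C_0 ≅ Z^6, C_1 ≅ Z^15, C_2 ≅ Z^10.

Boundary ∂_1: C_1 → C_0 maps an edge to its endpoints' difference, ∂[p,q] = q − p. For instance
  ∂BG = G − B.
The 6×15 boundary matrix has rank 5 and Smith normal form diag(1,1,1,1,1).

∂_2: C_2 → C_1 sends each 2-simplex [p,q,r] to [q,r] − [p,r] + [p,q]. For instance
  ∂DEF = EF − DF + DE,
  ∂BEG = EG − BG + BE.
This gives a 15×10 integer matrix of rank 10; reducing to Smith normal form yields diagonal entries (1,1,1,1,1,1,1,1,1,2).

Reading off H_k = ker ∂_k / im ∂_{k+1}:

  H_0: rank C_0 − rank ∂_1 = 6 − 5 = 1, and the invariant factors of ∂_1 are all 1, so H_0 ≅ Z.
  H_1: rank ker ∂_1 − rank ∂_2 = (15 − 5) − 10 = 0, and ∂_2 has invariant factor 2 > 1, so H_1 ≅ Z/2Z.
  H_2: rank ker ∂_2 − rank ∂_3 = (10 − 10) − 0 = 0, and there is no ∂_3, so H_2 ≅ 0.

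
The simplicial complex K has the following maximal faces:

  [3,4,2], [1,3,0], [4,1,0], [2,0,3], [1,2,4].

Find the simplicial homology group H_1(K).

K has 5 vertices, 10 edges, 5 triangles.
rank ∂_1 = 4, rank ∂_2 = 5 ⇒ b_1 = 10 − 4 − 5 = 1; all invariant factors of ∂_2 are 1 so no torsion. So H_1 = Z.

H_1 = Z.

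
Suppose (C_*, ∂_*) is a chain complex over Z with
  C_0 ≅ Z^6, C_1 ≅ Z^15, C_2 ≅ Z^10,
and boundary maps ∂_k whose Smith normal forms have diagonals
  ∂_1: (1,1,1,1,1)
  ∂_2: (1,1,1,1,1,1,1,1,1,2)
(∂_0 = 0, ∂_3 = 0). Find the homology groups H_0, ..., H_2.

H_0 ≅ Z,  H_1 ≅ Z/2,  H_2 = 0.

H_0: b_0 = 6 − 0 − 5 = 1; torsion from ∂_1 factors > 1: none. So H_0 ≅ Z.
H_1: b_1 = 15 − 5 − 10 = 0; torsion from ∂_2 factors > 1: [2]. So H_1 ≅ Z/2.
H_2: b_2 = 10 − 10 − 0 = 0; torsion from ∂_3 factors > 1: none. So H_2 ≅ 0.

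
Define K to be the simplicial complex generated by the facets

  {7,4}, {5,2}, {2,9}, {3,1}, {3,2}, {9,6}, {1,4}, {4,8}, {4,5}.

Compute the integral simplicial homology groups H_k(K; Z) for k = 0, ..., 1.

H_0 = Z,  H_1 = Z.

We work with the vertex ordering 1 < 2 < 3 < 4 < 5 < 6 < 7 < 8 < 9. The simplices of K, each written with vertices in increasing order, are:

  0-simplices (9): [1], [2], [3], [4], [5], [6], [7], [8], [9]
  1-simplices (9): [1,3], [1,4], [2,3], [2,5], [2,9], [4,5], [4,7], [4,8], [6,9]

so the chain groups are C_0 ≅ Z^9, C_1 ≅ Z^9.

The boundary map ∂_1: C_1 → C_0 sends each edge [p,q] (with p < q) to q − p.
As a 9×9 matrix over Z this has rank 8, with invariant factors (1,1,1,1,1,1,1,1).

Now H_k = ker ∂_k / im ∂_{k+1}, so:

  H_0: rank C_0 − rank ∂_1 = 9 − 8 = 1, and the invariant factors of ∂_1 are all 1, so H_0 ≅ Z.
  H_1: rank ker ∂_1 − rank ∂_2 = (9 − 8) − 0 = 1, and there is no ∂_2, so H_1 ≅ Z.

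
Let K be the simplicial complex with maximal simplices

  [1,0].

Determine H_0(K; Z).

K has 2 vertices, 1 edge.
rank ∂_0 = 0, rank ∂_1 = 1 ⇒ b_0 = 2 − 0 − 1 = 1; all invariant factors of ∂_1 are 1 so no torsion. So H_0 = Z.

H_0 ≅ Z.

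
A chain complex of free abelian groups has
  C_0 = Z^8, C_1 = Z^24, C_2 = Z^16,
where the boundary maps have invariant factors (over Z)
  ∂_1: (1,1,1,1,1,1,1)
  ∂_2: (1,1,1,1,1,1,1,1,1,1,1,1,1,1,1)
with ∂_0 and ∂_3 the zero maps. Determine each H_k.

H_0: b_0 = 8 − 0 − 7 = 1; torsion from ∂_1 factors > 1: none. So H_0 = Z.
H_1: b_1 = 24 − 7 − 15 = 2; torsion from ∂_2 factors > 1: none. So H_1 = Z^2.
H_2: b_2 = 16 − 15 − 0 = 1; torsion from ∂_3 factors > 1: none. So H_2 = Z.

H_0 = Z,  H_1 = Z^2,  H_2 = Z.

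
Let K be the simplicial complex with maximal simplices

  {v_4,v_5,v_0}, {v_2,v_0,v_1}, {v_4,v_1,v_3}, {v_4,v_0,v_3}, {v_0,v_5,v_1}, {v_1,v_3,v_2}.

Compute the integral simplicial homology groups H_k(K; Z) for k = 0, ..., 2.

H_0 = Z,  H_1 = Z,  H_2 = 0.

Fix the vertex order v_0 < v_1 < v_2 < v_3 < v_4 < v_5 and write every simplex with vertices in increasing order. Then dim K = 2 and the simplices of K are:

  0-simplices (6): [v_0], [v_1], [v_2], [v_3], [v_4], [v_5]
  1-simplices (12): [v_0,v_1], [v_0,v_2], [v_0,v_3], [v_0,v_4], [v_0,v_5], [v_1,v_2], [v_1,v_3], [v_1,v_4], [v_1,v_5], [v_2,v_3], [v_3,v_4], [v_4,v_5]
  2-simplices (6): [v_0,v_1,v_2], [v_0,v_1,v_5], [v_0,v_3,v_4], [v_0,v_4,v_5], [v_1,v_2,v_3], [v_1,v_3,v_4]

giving chain groups C_0 ≅ Z^6, C_1 ≅ Z^12, C_2 ≅ Z^6.

The boundary map ∂_1: C_1 → C_0 maps an edge to its endpoints' difference, ∂[p,q] = q − p. For instance
  ∂[v_4,v_5] = [v_5] − [v_4].
The resulting 6×12 matrix has rank 5, and its Smith normal form has invariant factors (1,1,1,1,1).

∂_2: C_2 → C_1 maps a triangle to the signed sum of its edges. For instance
  ∂[v_0,v_4,v_5] = [v_4,v_5] − [v_0,v_5] + [v_0,v_4],
  ∂[v_1,v_2,v_3] = [v_2,v_3] − [v_1,v_3] + [v_1,v_2].
The resulting 12×6 matrix has rank 6, and its Smith normal form has invariant factors (1,1,1,1,1,1).

Now H_k = ker ∂_k / im ∂_{k+1}, so:

  H_0: rank C_0 − rank ∂_1 = 6 − 5 = 1, and the invariant factors of ∂_1 are all 1, so H_0 = Z.
  H_1: rank ker ∂_1 − rank ∂_2 = (12 − 5) − 6 = 1, and the invariant factors of ∂_2 are all 1, so H_1 = Z.
  H_2: rank ker ∂_2 − rank ∂_3 = (6 − 6) − 0 = 0, and there is no ∂_3, so H_2 = 0.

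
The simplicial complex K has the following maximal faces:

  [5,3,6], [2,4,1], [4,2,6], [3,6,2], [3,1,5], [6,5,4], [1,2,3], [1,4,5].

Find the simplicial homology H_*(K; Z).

H_0 = Z,  H_1 = 0,  H_2 = Z.

Take the total order 1 < 2 < 3 < 4 < 5 < 6 on the vertex set. Then K (dimension 2) consists of the simplices:

  0-simplices (6): [1], [2], [3], [4], [5], [6]
  1-simplices (12): [1,2], [1,3], [1,4], [1,5], [2,3], [2,4], [2,6], [3,5], [3,6], [4,5], [4,6], [5,6]
  2-simplices (8): [1,2,3], [1,2,4], [1,3,5], [1,4,5], [2,3,6], [2,4,6], [3,5,6], [4,5,6]

so the chain groups are C_0 ≅ Z^6, C_1 ≅ Z^12, C_2 ≅ Z^8.

Boundary ∂_1: C_1 → C_0 maps an edge to its endpoints' difference, ∂[p,q] = q − p. For instance
  ∂[2,6] = [6] − [2].
The resulting 6×12 matrix has rank 5, and its Smith normal form has invariant factors (1,1,1,1,1).

Boundary ∂_2: C_2 → C_1 acts by ∂[p,q,r] = [q,r] − [p,r] + [p,q]. For instance
  ∂[4,5,6] = [5,6] − [4,6] + [4,5],
  ∂[2,3,6] = [3,6] − [2,6] + [2,3].
The 12×8 boundary matrix has rank 7 and Smith normal form diag(1,1,1,1,1,1,1).

Computing H_k = (kernel of ∂_k) / (image of ∂_{k+1}):

  H_0: rank C_0 − rank ∂_1 = 6 − 5 = 1, and the invariant factors of ∂_1 are all 1, so H_0 ≅ Z.
  H_1: rank ker ∂_1 − rank ∂_2 = (12 − 5) − 7 = 0, and the invariant factors of ∂_2 are all 1, so H_1 ≅ 0.
  H_2: rank ker ∂_2 − rank ∂_3 = (8 − 7) − 0 = 1, and there is no ∂_3, so H_2 ≅ Z.

(K is a triangulation of the 2-sphere S^2.)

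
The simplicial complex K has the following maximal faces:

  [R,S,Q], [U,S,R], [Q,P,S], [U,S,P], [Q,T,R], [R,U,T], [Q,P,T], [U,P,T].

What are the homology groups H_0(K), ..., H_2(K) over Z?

Order the vertices as P < Q < R < S < T < U. Listing each simplex with vertices in this order, K has dimension 2 with simplices:

  0-simplices (6): P, Q, R, S, T, U
  1-simplices (12): PQ, PS, PT, PU, QR, QS, QT, RS, RT, RU, SU, TU
  2-simplices (8): PQS, PQT, PSU, PTU, QRS, QRT, RSU, RTU

so the chain groups are C_0 ≅ Z^6, C_1 ≅ Z^12, C_2 ≅ Z^8.

The boundary map ∂_1: C_1 → C_0 sends each edge [p,q] (with p < q) to q − p. For instance
  ∂RS = S − R.
The resulting 6×12 matrix has rank 5, and its Smith normal form has invariant factors (1,1,1,1,1).

∂_2: C_2 → C_1 maps a triangle to the signed sum of its edges. For instance
  ∂PQT = QT − PT + PQ,
  ∂PSU = SU − PU + PS.
The resulting 12×8 matrix has rank 7, and its Smith normal form has invariant factors (1,1,1,1,1,1,1).

From H_k ≅ ker(∂_k) / im(∂_{k+1}) we obtain:

  H_0: rank C_0 − rank ∂_1 = 6 − 5 = 1, and the invariant factors of ∂_1 are all 1, so H_0 = Z.
  H_1: rank ker ∂_1 − rank ∂_2 = (12 − 5) − 7 = 0, and the invariant factors of ∂_2 are all 1, so H_1 = 0.
  H_2: rank ker ∂_2 − rank ∂_3 = (8 − 7) − 0 = 1, and there is no ∂_3, so H_2 = Z.

H_0 ≅ Z,  H_1 = 0,  H_2 ≅ Z.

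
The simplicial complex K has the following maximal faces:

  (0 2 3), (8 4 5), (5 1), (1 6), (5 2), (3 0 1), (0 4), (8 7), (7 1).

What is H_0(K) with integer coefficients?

K has 9 vertices, 14 edges, 3 triangles.
rank ∂_0 = 0, rank ∂_1 = 8 ⇒ b_0 = 9 − 0 − 8 = 1; all invariant factors of ∂_1 are 1 so no torsion. So H_0 = Z.

H_0 ≅ Z.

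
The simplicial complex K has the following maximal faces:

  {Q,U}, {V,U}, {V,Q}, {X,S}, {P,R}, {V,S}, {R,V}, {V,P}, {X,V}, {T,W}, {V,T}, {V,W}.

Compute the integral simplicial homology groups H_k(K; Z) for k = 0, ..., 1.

H_0 = Z,  H_1 = Z^4.

We work with the vertex ordering P < Q < R < S < T < U < V < W < X. The simplices of K, each written with vertices in increasing order, are:

  0-simplices (9): P, Q, R, S, T, U, V, W, X
  1-simplices (12): PR, PV, QU, QV, RV, SV, SX, TV, TW, UV, VW, VX

giving chain groups C_0 ≅ Z^9, C_1 ≅ Z^12.

∂_1: C_1 → C_0 maps an edge to its endpoints' difference, ∂[p,q] = q − p. For instance
  ∂TW = W − T.
The resulting 9×12 matrix has rank 8, and its Smith normal form has invariant factors (1,1,1,1,1,1,1,1).

From H_k ≅ ker(∂_k) / im(∂_{k+1}) we obtain:

  H_0: rank C_0 − rank ∂_1 = 9 − 8 = 1, and the invariant factors of ∂_1 are all 1, so H_0 = Z.
  H_1: rank ker ∂_1 − rank ∂_2 = (12 − 8) − 0 = 4, and there is no ∂_2, so H_1 = Z^4.

As a check, the Euler characteristic is 9 − 12 = -3, which agrees with 1 − 4 = -3.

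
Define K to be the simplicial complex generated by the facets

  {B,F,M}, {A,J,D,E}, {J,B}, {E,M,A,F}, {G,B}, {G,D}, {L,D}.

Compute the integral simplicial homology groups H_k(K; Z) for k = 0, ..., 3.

Take the total order A < B < D < E < F < G < J < L < M on the vertex set. Then K (dimension 3) consists of the simplices:

  0-simplices (9): A, B, D, E, F, G, J, L, M
  1-simplices (17): AD, AE, AF, AJ, AM, BF, BG, BJ, BM, DE, DG, DJ, DL, EF, EJ, EM, FM
  2-simplices (9): ADE, ADJ, AEF, AEJ, AEM, AFM, BFM, DEJ, EFM
  3-simplices (2): ADEJ, AEFM

Hence C_0 ≅ Z^9, C_1 ≅ Z^17, C_2 ≅ Z^9, C_3 ≅ Z^2.

Boundary ∂_1: C_1 → C_0 maps an edge to its endpoints' difference, ∂[p,q] = q − p. For instance
  ∂AD = D − A.
As a 9×17 matrix over Z this has rank 8, with invariant factors (1,1,1,1,1,1,1,1).

∂_2: C_2 → C_1 maps a triangle to the signed sum of its edges. For instance
  ∂ADE = DE − AE + AD,
  ∂AFM = FM − AM + AF.
As a 17×9 matrix over Z this has rank 7, with invariant factors (1,1,1,1,1,1,1).

The boundary map ∂_3: C_3 → C_2 sends each 3-simplex σ to the alternating sum Σ_i (−1)^i (σ with its i-th vertex removed). For instance
  ∂ADEJ = DEJ − AEJ + ADJ − ADE,
  ∂AEFM = EFM − AFM + AEM − AEF.
The resulting 9×2 matrix has rank 2, and its Smith normal form has invariant factors (1,1).

Reading off H_k = ker ∂_k / im ∂_{k+1}:

  H_0: rank C_0 − rank ∂_1 = 9 − 8 = 1, and the invariant factors of ∂_1 are all 1, so H_0 = Z.
  H_1: rank ker ∂_1 − rank ∂_2 = (17 − 8) − 7 = 2, and the invariant factors of ∂_2 are all 1, so H_1 = Z^2.
  H_2: rank ker ∂_2 − rank ∂_3 = (9 − 7) − 2 = 0, and the invariant factors of ∂_3 are all 1, so H_2 = 0.
  H_3: rank ker ∂_3 − rank ∂_4 = (2 − 2) − 0 = 0, and there is no ∂_4, so H_3 = 0.

H_0 = Z,  H_1 = Z^2,  H_2 = 0,  H_3 = 0.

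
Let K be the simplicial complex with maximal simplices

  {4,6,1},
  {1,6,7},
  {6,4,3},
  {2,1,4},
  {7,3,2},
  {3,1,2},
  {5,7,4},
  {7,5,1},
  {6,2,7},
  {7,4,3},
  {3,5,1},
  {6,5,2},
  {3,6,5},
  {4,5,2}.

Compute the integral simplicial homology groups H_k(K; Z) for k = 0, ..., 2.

H_0 ≅ Z,  H_1 ≅ Z^2,  H_2 ≅ Z.

Fix the vertex order 1 < 2 < 3 < 4 < 5 < 6 < 7 and write every simplex with vertices in increasing order. Then dim K = 2 and the simplices of K are:

  0-simplices (7): [1], [2], [3], [4], [5], [6], [7]
  1-simplices (21): [1,2], [1,3], [1,4], [1,5], [1,6], [1,7], [2,3], [2,4], [2,5], [2,6], [2,7], [3,4], [3,5], [3,6], [3,7], [4,5], [4,6], [4,7], [5,6], [5,7], [6,7]
  2-simplices (14): [1,2,3], [1,2,4], [1,3,5], [1,4,6], [1,5,7], [1,6,7], [2,3,7], [2,4,5], [2,5,6], [2,6,7], [3,4,6], [3,4,7], [3,5,6], [4,5,7]

Hence C_0 ≅ Z^7, C_1 ≅ Z^21, C_2 ≅ Z^14.

∂_1: C_1 → C_0 is given by ∂[p,q] = [q] − [p]. For instance
  ∂[4,5] = [5] − [4].
This gives a 7×21 integer matrix of rank 6; reducing to Smith normal form yields diagonal entries (1,1,1,1,1,1).

Boundary ∂_2: C_2 → C_1 acts by ∂[p,q,r] = [q,r] − [p,r] + [p,q]. For instance
  ∂[3,4,7] = [4,7] − [3,7] + [3,4],
  ∂[1,5,7] = [5,7] − [1,7] + [1,5].
As a 21×14 matrix over Z this has rank 13, with invariant factors (1,1,1,1,1,1,1,1,1,1,1,1,1).

Reading off H_k = ker ∂_k / im ∂_{k+1}:

  H_0: rank C_0 − rank ∂_1 = 7 − 6 = 1, and the invariant factors of ∂_1 are all 1, so H_0 ≅ Z.
  H_1: rank ker ∂_1 − rank ∂_2 = (21 − 6) − 13 = 2, and the invariant factors of ∂_2 are all 1, so H_1 ≅ Z^2.
  H_2: rank ker ∂_2 − rank ∂_3 = (14 − 13) − 0 = 1, and there is no ∂_3, so H_2 ≅ Z.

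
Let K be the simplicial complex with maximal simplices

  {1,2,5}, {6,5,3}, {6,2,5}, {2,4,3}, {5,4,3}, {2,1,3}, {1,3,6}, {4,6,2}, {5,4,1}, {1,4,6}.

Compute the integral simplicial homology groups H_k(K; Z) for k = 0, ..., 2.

Order the vertices as 1 < 2 < 3 < 4 < 5 < 6. Listing each simplex with vertices in this order, K has dimension 2 with simplices:

  0-simplices (6): [1], [2], [3], [4], [5], [6]
  1-simplices (15): [1,2], [1,3], [1,4], [1,5], [1,6], [2,3], [2,4], [2,5], [2,6], [3,4], [3,5], [3,6], [4,5], [4,6], [5,6]
  2-simplices (10): [1,2,3], [1,2,5], [1,3,6], [1,4,5], [1,4,6], [2,3,4], [2,4,6], [2,5,6], [3,4,5], [3,5,6]

giving chain groups C_0 ≅ Z^6, C_1 ≅ Z^15, C_2 ≅ Z^10.

∂_1: C_1 → C_0 maps an edge to its endpoints' difference, ∂[p,q] = q − p. For instance
  ∂[4,6] = [6] − [4].
The 6×15 boundary matrix has rank 5 and Smith normal form diag(1,1,1,1,1).

∂_2: C_2 → C_1 sends each 2-simplex [p,q,r] to [q,r] − [p,r] + [p,q]. For instance
  ∂[1,2,5] = [2,5] − [1,5] + [1,2],
  ∂[2,3,4] = [3,4] − [2,4] + [2,3].
The resulting 15×10 matrix has rank 10, and its Smith normal form has invariant factors (1,1,1,1,1,1,1,1,1,2).

Computing H_k = (kernel of ∂_k) / (image of ∂_{k+1}):

  H_0: rank C_0 − rank ∂_1 = 6 − 5 = 1, and the invariant factors of ∂_1 are all 1, so H_0 ≅ Z.
  H_1: rank ker ∂_1 − rank ∂_2 = (15 − 5) − 10 = 0, and ∂_2 has invariant factor 2 > 1, so H_1 ≅ Z/2.
  H_2: rank ker ∂_2 − rank ∂_3 = (10 − 10) − 0 = 0, and there is no ∂_3, so H_2 ≅ 0.

H_0 ≅ Z,  H_1 ≅ Z/2,  H_2 = 0.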